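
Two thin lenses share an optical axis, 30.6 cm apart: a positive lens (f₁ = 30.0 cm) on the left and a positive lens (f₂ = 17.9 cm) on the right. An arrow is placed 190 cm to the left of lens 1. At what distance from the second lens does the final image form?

3.92 cm

Lens 1: 1/d_i1 = 1/f₁ − 1/d_o1 = 1/(30.0) − 1/(190) = 0.02807, so d_i1 = 35.62 cm.
The intermediate image is 35.62 cm to the right of lens 1, which lies 5.020 cm to the right of lens 2 — a virtual object — so d_o2 = −5.020 cm.
Lens 2: 1/d_i2 = 1/f₂ − 1/d_o2 = 1/(17.9) − 1/(-5.020) = 0.2551, so d_i2 = 3.92 cm.
The final image is real, 3.92 cm to the right of lens 2 (overall magnification ≈ -0.15).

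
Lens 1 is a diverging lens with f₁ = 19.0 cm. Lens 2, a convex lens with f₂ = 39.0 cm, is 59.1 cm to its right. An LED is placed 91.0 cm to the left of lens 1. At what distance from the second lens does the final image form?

Lens 1 is diverging, so f₁ = −19.0 cm.
Lens 1: 1/d_i1 = 1/f₁ − 1/d_o1 = 1/(-19.0) − 1/(91.0) = -0.06362, so d_i1 = -15.72 cm.
The intermediate image is 15.72 cm to the left of lens 1 (virtual), which is 59.1 − (-15.72) = 74.82 cm to the left of lens 2, so d_o2 = +74.82 cm.
Lens 2: 1/d_i2 = 1/f₂ − 1/d_o2 = 1/(39.0) − 1/(74.82) = 0.01228, so d_i2 = 81.5 cm.
The final image is real, 81.5 cm to the right of lens 2 (overall magnification ≈ -0.19).

81.5 cm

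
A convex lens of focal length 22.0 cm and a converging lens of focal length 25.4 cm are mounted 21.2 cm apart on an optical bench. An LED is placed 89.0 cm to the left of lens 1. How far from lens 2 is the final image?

Lens 1: 1/d_i1 = 1/f₁ − 1/d_o1 = 1/(22.0) − 1/(89.0) = 0.03422, so d_i1 = 29.22 cm.
The intermediate image is 29.22 cm to the right of lens 1, which lies 8.020 cm to the right of lens 2 — a virtual object — so d_o2 = −8.020 cm.
Lens 2: 1/d_i2 = 1/f₂ − 1/d_o2 = 1/(25.4) − 1/(-8.020) = 0.1641, so d_i2 = 6.10 cm.
The final image is real, 6.10 cm to the right of lens 2 (overall magnification ≈ -0.25).

6.10 cm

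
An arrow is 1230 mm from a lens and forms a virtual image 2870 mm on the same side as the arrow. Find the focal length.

Virtual image ⇒ d_i = −2870 mm.
1/f = 1/d_o + 1/d_i = 1/(1230) + 1/(-2870) = 0.0004646, so f = 2150 mm.
Since f is positive, the lens is converging.

f = 2150 mm (converging)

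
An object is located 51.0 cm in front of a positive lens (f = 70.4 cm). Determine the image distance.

185 cm

Thin-lens equation: 1/v = 1/f − 1/u = 1/(70.40) − 1/(51.0) = 0.01420 − 0.01961 = -0.005403, so v = -185 cm.
The image is virtual, upright and enlarged, on the same side as the object.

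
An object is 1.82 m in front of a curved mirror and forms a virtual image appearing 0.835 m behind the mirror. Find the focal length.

Virtual image ⇒ d_i = −0.835 m.
1/f = 1/d_o + 1/d_i = 1/(1.82) + 1/(-0.835) = -0.6482, so f = -1.54 m.
Since f is negative, the curved mirror is convex.

f = -1.54 m (convex)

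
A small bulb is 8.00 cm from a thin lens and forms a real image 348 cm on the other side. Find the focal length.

Real image ⇒ d_i = +348 cm.
1/f = 1/d_o + 1/d_i = 1/(8.00) + 1/(348) = 0.1279, so f = 7.82 cm.
Since f is positive, the thin lens is converging.

f = 7.82 cm (converging)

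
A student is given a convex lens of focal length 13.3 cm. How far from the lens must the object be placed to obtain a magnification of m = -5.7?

m = −d_i/d_o ⇒ d_i = −m·d_o.
1/f = 1/d_o + 1/d_i = 1/d_o − 1/(m·d_o) = (1 − 1/m)/d_o, so d_o = f(1 − 1/m) = (13.30)(1 − 1/(-5.7)) = 15.6 cm.

15.6 cm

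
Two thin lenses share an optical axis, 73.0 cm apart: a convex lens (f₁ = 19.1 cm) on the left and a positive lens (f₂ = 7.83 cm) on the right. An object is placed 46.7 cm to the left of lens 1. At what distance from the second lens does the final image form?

Lens 1: 1/d_i1 = 1/f₁ − 1/d_o1 = 1/(19.1) − 1/(46.7) = 0.03094, so d_i1 = 32.32 cm.
The intermediate image is 32.32 cm to the right of lens 1, which is 73.0 − (32.32) = 40.68 cm to the left of lens 2, so d_o2 = +40.68 cm.
Lens 2: 1/d_i2 = 1/f₂ − 1/d_o2 = 1/(7.83) − 1/(40.68) = 0.1031, so d_i2 = 9.70 cm.
The final image is real, 9.70 cm to the right of lens 2 (overall magnification ≈ 0.16).

9.70 cm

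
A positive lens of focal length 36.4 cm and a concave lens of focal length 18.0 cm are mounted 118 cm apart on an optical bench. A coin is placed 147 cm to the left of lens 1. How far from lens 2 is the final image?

Lens 1: 1/d_i1 = 1/f₁ − 1/d_o1 = 1/(36.4) − 1/(147) = 0.02067, so d_i1 = 48.38 cm.
The intermediate image is 48.38 cm to the right of lens 1, which is 118 − (48.38) = 69.62 cm to the left of lens 2, so d_o2 = +69.62 cm.
Lens 2 is diverging, so f₂ = −18.0 cm.
Lens 2: 1/d_i2 = 1/f₂ − 1/d_o2 = 1/(-18.0) − 1/(69.62) = -0.06992, so d_i2 = -14.3 cm.
The final image is virtual, 14.3 cm to the left of lens 2 (overall magnification ≈ -0.068).

14.3 cm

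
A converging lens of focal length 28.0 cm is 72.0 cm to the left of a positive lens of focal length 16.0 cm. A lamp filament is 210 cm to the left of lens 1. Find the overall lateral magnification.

Lens 1: 1/d_i1 = 1/(28.0) − 1/(210) = 0.03095, so d_i1 = 32.31 cm; m₁ = −d_i1/d_o1 = -0.1539.
d_o2 = 72.0 − (32.31) = 39.69 cm.
Lens 2: 1/d_i2 = 1/(16.0) − 1/(39.69) = 0.03730, so d_i2 = 26.81 cm; m₂ = −d_i2/d_o2 = -0.6754.
m = m₁·m₂ = (-0.1539)(-0.6754) = +0.104.

m = +0.104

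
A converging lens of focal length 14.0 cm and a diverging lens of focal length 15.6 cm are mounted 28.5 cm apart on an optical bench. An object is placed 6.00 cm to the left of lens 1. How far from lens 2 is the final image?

11.1 cm

Lens 1: 1/d_i1 = 1/f₁ − 1/d_o1 = 1/(14.0) − 1/(6.00) = -0.09524, so d_i1 = -10.50 cm.
The intermediate image is 10.50 cm to the left of lens 1 (virtual), which is 28.5 − (-10.50) = 39.00 cm to the left of lens 2, so d_o2 = +39.00 cm.
Lens 2 is diverging, so f₂ = −15.6 cm.
Lens 2: 1/d_i2 = 1/f₂ − 1/d_o2 = 1/(-15.6) − 1/(39.00) = -0.08974, so d_i2 = -11.1 cm.
The final image is virtual, 11.1 cm to the left of lens 2 (overall magnification ≈ 0.50).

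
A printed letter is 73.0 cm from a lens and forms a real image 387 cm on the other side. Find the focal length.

Real image ⇒ d_i = +387 cm.
1/f = 1/d_o + 1/d_i = 1/(73.0) + 1/(387) = 0.01628, so f = 61.4 cm.
Since f is positive, the lens is converging.

f = 61.4 cm (converging)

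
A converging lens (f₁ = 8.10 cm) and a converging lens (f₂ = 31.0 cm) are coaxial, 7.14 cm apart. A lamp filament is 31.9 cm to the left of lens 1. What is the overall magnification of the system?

m = -0.304

Lens 1: 1/d_i1 = 1/(8.10) − 1/(31.9) = 0.09211, so d_i1 = 10.86 cm; m₁ = −d_i1/d_o1 = -0.3404.
d_o2 = 7.14 − (10.86) = -3.720 cm (virtual object).
Lens 2: 1/d_i2 = 1/(31.0) − 1/(-3.720) = 0.3011, so d_i2 = 3.321 cm; m₂ = −d_i2/d_o2 = +0.8929.
m = m₁·m₂ = (-0.3404)(+0.8929) = -0.304.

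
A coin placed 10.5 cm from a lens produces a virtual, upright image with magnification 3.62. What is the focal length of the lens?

f = 14.5 cm (converging)

m = −d_i/d_o ⇒ d_i = −m·d_o = −(+3.62)·(10.5) = -38.01 cm.
1/f = 1/d_o + 1/d_i = 1/(10.5) + 1/(-38.01) = 0.06893, so f = 14.5 cm.
Since f is positive, the lens is converging.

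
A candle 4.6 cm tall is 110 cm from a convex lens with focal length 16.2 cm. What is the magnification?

1/d_i = 1/f − 1/d_o = 1/(16.20) − 1/(110) = 0.05264, so d_i = 19.00 cm.
m = −d_i/d_o = −(19.00)/(110) = -0.173.
The image is real, inverted and reduced, on the far side of the lens.

m = -0.173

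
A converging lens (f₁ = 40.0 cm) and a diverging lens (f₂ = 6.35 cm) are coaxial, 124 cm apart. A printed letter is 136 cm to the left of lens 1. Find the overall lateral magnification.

Lens 1: 1/d_i1 = 1/(40.0) − 1/(136) = 0.01765, so d_i1 = 56.67 cm; m₁ = −d_i1/d_o1 = -0.4167.
d_o2 = 124 − (56.67) = 67.33 cm.
f₂ = −6.35 cm (diverging).
Lens 2: 1/d_i2 = 1/(-6.35) − 1/(67.33) = -0.1723, so d_i2 = -5.803 cm; m₂ = −d_i2/d_o2 = +0.08618.
m = m₁·m₂ = (-0.4167)(+0.08618) = -0.0359.

m = -0.0359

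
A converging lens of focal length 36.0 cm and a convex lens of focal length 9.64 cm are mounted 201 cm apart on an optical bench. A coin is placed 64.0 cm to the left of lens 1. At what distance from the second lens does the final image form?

10.5 cm

Lens 1: 1/d_i1 = 1/f₁ − 1/d_o1 = 1/(36.0) − 1/(64.0) = 0.01215, so d_i1 = 82.29 cm.
The intermediate image is 82.29 cm to the right of lens 1, which is 201 − (82.29) = 118.7 cm to the left of lens 2, so d_o2 = +118.7 cm.
Lens 2: 1/d_i2 = 1/f₂ − 1/d_o2 = 1/(9.64) − 1/(118.7) = 0.09531, so d_i2 = 10.5 cm.
The final image is real, 10.5 cm to the right of lens 2 (overall magnification ≈ 0.11).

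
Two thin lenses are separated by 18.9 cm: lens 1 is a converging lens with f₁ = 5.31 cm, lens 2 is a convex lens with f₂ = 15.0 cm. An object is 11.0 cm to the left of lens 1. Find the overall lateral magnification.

m = -2.20

Lens 1: 1/d_i1 = 1/(5.31) − 1/(11.0) = 0.09741, so d_i1 = 10.27 cm; m₁ = −d_i1/d_o1 = -0.9336.
d_o2 = 18.9 − (10.27) = 8.630 cm.
Lens 2: 1/d_i2 = 1/(15.0) − 1/(8.630) = -0.04921, so d_i2 = -20.32 cm; m₂ = −d_i2/d_o2 = +2.355.
m = m₁·m₂ = (-0.9336)(+2.355) = -2.20.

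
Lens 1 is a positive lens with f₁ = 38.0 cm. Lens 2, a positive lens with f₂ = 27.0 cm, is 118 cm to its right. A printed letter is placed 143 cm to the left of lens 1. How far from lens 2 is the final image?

Lens 1: 1/d_i1 = 1/f₁ − 1/d_o1 = 1/(38.0) − 1/(143) = 0.01932, so d_i1 = 51.75 cm.
The intermediate image is 51.75 cm to the right of lens 1, which is 118 − (51.75) = 66.25 cm to the left of lens 2, so d_o2 = +66.25 cm.
Lens 2: 1/d_i2 = 1/f₂ − 1/d_o2 = 1/(27.0) − 1/(66.25) = 0.02194, so d_i2 = 45.6 cm.
The final image is real, 45.6 cm to the right of lens 2 (overall magnification ≈ 0.25).

45.6 cm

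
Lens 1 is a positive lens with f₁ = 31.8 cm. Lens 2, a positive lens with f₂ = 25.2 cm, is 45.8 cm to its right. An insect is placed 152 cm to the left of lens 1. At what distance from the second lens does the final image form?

Lens 1: 1/d_i1 = 1/f₁ − 1/d_o1 = 1/(31.8) − 1/(152) = 0.02487, so d_i1 = 40.21 cm.
The intermediate image is 40.21 cm to the right of lens 1, which is 45.8 − (40.21) = 5.590 cm to the left of lens 2, so d_o2 = +5.590 cm.
Lens 2: 1/d_i2 = 1/f₂ − 1/d_o2 = 1/(25.2) − 1/(5.590) = -0.1392, so d_i2 = -7.18 cm.
The final image is virtual, 7.18 cm to the left of lens 2 (overall magnification ≈ -0.34).

7.18 cm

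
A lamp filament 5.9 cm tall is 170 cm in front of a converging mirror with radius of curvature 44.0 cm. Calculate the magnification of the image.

f = R/2 = 44.0/2 = 22.00 cm.
1/d_i = 1/f − 1/d_o = 1/(22.00) − 1/(170) = 0.03957, so d_i = 25.27 cm.
m = −d_i/d_o = −(25.27)/(170) = -0.149.
The image is real, inverted and reduced, in front of the mirror.

m = -0.149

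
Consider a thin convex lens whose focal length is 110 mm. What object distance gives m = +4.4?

m = −d_i/d_o ⇒ d_i = −m·d_o.
1/f = 1/d_o + 1/d_i = 1/d_o − 1/(m·d_o) = (1 − 1/m)/d_o, so d_o = f(1 − 1/m) = (110.0)(1 − 1/(+4.4)) = 85.0 mm.

85.0 mm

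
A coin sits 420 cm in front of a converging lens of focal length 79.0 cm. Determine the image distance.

97.3 cm

Lens equation: 1/d_i = 1/f − 1/d_o = 1/(79.00) − 1/(420) = 0.01266 − 0.002381 = 0.01028, so d_i = 97.3 cm.
The image is real, inverted and reduced, on the far side of the lens.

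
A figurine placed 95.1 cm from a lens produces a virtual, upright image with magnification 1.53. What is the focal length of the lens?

f = 275 cm (converging)

m = −d_i/d_o ⇒ d_i = −m·d_o = −(+1.53)·(95.1) = -145.5 cm.
1/f = 1/d_o + 1/d_i = 1/(95.1) + 1/(-145.5) = 0.003642, so f = 275 cm.
Since f is positive, the lens is converging.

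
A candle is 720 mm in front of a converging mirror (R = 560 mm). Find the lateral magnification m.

m = -0.636

f = R/2 = 560/2 = 280.0 mm.
1/d_i = 1/f − 1/d_o = 1/(280.0) − 1/(720) = 0.002183, so d_i = 458.2 mm.
m = −d_i/d_o = −(458.2)/(720) = -0.636.
The image is real, inverted and reduced, in front of the mirror.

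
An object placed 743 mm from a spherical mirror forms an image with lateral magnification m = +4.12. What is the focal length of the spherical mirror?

f = 981 mm (concave)

m = −d_i/d_o ⇒ d_i = −m·d_o = −(+4.12)·(743) = -3061 mm.
1/f = 1/d_o + 1/d_i = 1/(743) + 1/(-3061) = 0.001019, so f = 981 mm.
Since f is positive, the spherical mirror is concave.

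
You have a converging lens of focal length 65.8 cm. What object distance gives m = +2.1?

m = −d_i/d_o ⇒ d_i = −m·d_o.
1/f = 1/d_o + 1/d_i = 1/d_o − 1/(m·d_o) = (1 − 1/m)/d_o, so d_o = f(1 − 1/m) = (65.80)(1 − 1/(+2.1)) = 34.5 cm.

34.5 cm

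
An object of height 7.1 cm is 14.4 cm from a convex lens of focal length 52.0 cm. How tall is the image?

9.82 cm

1/d_i = 1/f − 1/d_o = 1/(52.00) − 1/(14.4) = -0.05021, so d_i = -19.91 cm.
m = −d_i/d_o = +1.383.
|h_i| = |m|·h_o = 1.383 × 7.1 = 9.82 cm. The image is virtual, upright and enlarged, on the same side as the object.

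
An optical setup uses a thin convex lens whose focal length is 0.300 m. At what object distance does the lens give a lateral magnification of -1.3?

m = −d_i/d_o ⇒ d_i = −m·d_o.
1/f = 1/d_o + 1/d_i = 1/d_o − 1/(m·d_o) = (1 − 1/m)/d_o, so d_o = f(1 − 1/m) = (0.3000)(1 − 1/(-1.3)) = 0.531 m.

0.531 m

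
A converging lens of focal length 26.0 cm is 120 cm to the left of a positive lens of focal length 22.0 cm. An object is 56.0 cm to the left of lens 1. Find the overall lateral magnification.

m = +0.385

Lens 1: 1/d_i1 = 1/(26.0) − 1/(56.0) = 0.02060, so d_i1 = 48.53 cm; m₁ = −d_i1/d_o1 = -0.8666.
d_o2 = 120 − (48.53) = 71.47 cm.
Lens 2: 1/d_i2 = 1/(22.0) − 1/(71.47) = 0.03146, so d_i2 = 31.78 cm; m₂ = −d_i2/d_o2 = -0.4447.
m = m₁·m₂ = (-0.8666)(-0.4447) = +0.385.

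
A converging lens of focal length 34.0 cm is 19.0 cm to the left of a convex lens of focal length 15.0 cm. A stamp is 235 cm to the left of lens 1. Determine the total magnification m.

Lens 1: 1/d_i1 = 1/(34.0) − 1/(235) = 0.02516, so d_i1 = 39.75 cm; m₁ = −d_i1/d_o1 = -0.1691.
d_o2 = 19.0 − (39.75) = -20.75 cm (virtual object).
Lens 2: 1/d_i2 = 1/(15.0) − 1/(-20.75) = 0.1149, so d_i2 = 8.706 cm; m₂ = −d_i2/d_o2 = +0.4196.
m = m₁·m₂ = (-0.1691)(+0.4196) = -0.0710.

m = -0.0710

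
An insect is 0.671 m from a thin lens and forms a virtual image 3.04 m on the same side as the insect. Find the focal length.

f = 0.861 m (converging)

Virtual image ⇒ d_i = −3.04 m.
1/f = 1/d_o + 1/d_i = 1/(0.671) + 1/(-3.04) = 1.161, so f = 0.861 m.
Since f is positive, the thin lens is converging.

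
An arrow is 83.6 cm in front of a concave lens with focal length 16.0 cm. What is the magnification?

m = +0.161

For a concave lens, f = -16.0 cm.
1/d_i = 1/f − 1/d_o = 1/(-16.00) − 1/(83.6) = -0.07446, so d_i = -13.43 cm.
m = −d_i/d_o = −(-13.43)/(83.6) = +0.161.
The image is virtual, upright and reduced, on the same side as the object.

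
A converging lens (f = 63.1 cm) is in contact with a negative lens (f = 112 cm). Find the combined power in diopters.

P₁ = 1/f₁ = 1/(0.631 m) = +1.585 D; P₂ = 1/f₂ = 1/(-1.12 m) = -0.8929 D.
For thin lenses in contact, P = P₁ + P₂ = (+1.585) + (-0.8929) = +0.692 D.

P = +0.692 D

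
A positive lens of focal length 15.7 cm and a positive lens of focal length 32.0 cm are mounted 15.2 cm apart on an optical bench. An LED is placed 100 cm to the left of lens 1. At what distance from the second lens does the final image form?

3.09 cm

Lens 1: 1/d_i1 = 1/f₁ − 1/d_o1 = 1/(15.7) − 1/(100) = 0.05369, so d_i1 = 18.62 cm.
The intermediate image is 18.62 cm to the right of lens 1, which lies 3.420 cm to the right of lens 2 — a virtual object — so d_o2 = −3.420 cm.
Lens 2: 1/d_i2 = 1/f₂ − 1/d_o2 = 1/(32.0) − 1/(-3.420) = 0.3236, so d_i2 = 3.09 cm.
The final image is real, 3.09 cm to the right of lens 2 (overall magnification ≈ -0.17).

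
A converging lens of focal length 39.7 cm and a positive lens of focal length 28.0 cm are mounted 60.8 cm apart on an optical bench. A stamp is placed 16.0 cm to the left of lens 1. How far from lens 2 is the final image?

Lens 1: 1/d_i1 = 1/f₁ − 1/d_o1 = 1/(39.7) − 1/(16.0) = -0.03731, so d_i1 = -26.80 cm.
The intermediate image is 26.80 cm to the left of lens 1 (virtual), which is 60.8 − (-26.80) = 87.60 cm to the left of lens 2, so d_o2 = +87.60 cm.
Lens 2: 1/d_i2 = 1/f₂ − 1/d_o2 = 1/(28.0) − 1/(87.60) = 0.02430, so d_i2 = 41.2 cm.
The final image is real, 41.2 cm to the right of lens 2 (overall magnification ≈ -0.79).

41.2 cm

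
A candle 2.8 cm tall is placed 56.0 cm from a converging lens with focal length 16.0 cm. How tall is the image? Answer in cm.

1.12 cm

1/d_i = 1/f − 1/d_o = 1/(16.00) − 1/(56.0) = 0.04464, so d_i = 22.40 cm.
m = −d_i/d_o = -0.4000.
|h_i| = |m|·h_o = 0.4000 × 2.8 = 1.12 cm. The image is real, inverted and reduced, on the far side of the lens.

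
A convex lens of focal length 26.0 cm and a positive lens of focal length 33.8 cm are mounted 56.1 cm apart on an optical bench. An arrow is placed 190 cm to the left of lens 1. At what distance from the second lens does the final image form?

Lens 1: 1/d_i1 = 1/f₁ − 1/d_o1 = 1/(26.0) − 1/(190) = 0.03320, so d_i1 = 30.12 cm.
The intermediate image is 30.12 cm to the right of lens 1, which is 56.1 − (30.12) = 25.98 cm to the left of lens 2, so d_o2 = +25.98 cm.
Lens 2: 1/d_i2 = 1/f₂ − 1/d_o2 = 1/(33.8) − 1/(25.98) = -0.008905, so d_i2 = -112 cm.
The final image is virtual, 112 cm to the left of lens 2 (overall magnification ≈ -0.69).

112 cm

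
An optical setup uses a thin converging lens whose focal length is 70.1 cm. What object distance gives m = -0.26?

m = −d_i/d_o ⇒ d_i = −m·d_o.
1/f = 1/d_o + 1/d_i = 1/d_o − 1/(m·d_o) = (1 − 1/m)/d_o, so d_o = f(1 − 1/m) = (70.10)(1 − 1/(-0.26)) = 340 cm.

340 cm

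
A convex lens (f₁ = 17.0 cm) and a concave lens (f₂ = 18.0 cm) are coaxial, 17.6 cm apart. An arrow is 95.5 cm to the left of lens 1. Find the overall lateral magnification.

m = -0.261

Lens 1: 1/d_i1 = 1/(17.0) − 1/(95.5) = 0.04835, so d_i1 = 20.68 cm; m₁ = −d_i1/d_o1 = -0.2165.
d_o2 = 17.6 − (20.68) = -3.080 cm (virtual object).
f₂ = −18.0 cm (diverging).
Lens 2: 1/d_i2 = 1/(-18.0) − 1/(-3.080) = 0.2691, so d_i2 = 3.716 cm; m₂ = −d_i2/d_o2 = +1.206.
m = m₁·m₂ = (-0.2165)(+1.206) = -0.261.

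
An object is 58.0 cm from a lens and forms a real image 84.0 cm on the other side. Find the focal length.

Real image ⇒ d_i = +84.0 cm.
1/f = 1/d_o + 1/d_i = 1/(58.0) + 1/(84.0) = 0.02915, so f = 34.3 cm.
Since f is positive, the lens is converging.

f = 34.3 cm (converging)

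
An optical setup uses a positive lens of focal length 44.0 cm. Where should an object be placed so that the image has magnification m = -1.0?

m = −d_i/d_o ⇒ d_i = −m·d_o.
1/f = 1/d_o + 1/d_i = 1/d_o − 1/(m·d_o) = (1 − 1/m)/d_o, so d_o = f(1 − 1/m) = (44.00)(1 − 1/(-1.0)) = 88.0 cm.

88.0 cm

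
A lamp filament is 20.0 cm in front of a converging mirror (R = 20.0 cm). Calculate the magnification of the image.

f = R/2 = 20.0/2 = 10.00 cm.
1/d_i = 1/f − 1/d_o = 1/(10.00) − 1/(20.0) = 0.05000, so d_i = 20.00 cm.
m = −d_i/d_o = −(20.00)/(20.0) = -1.00.
The image is real, inverted and same size, in front of the mirror.

m = -1.00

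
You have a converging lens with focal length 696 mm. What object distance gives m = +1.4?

m = −d_i/d_o ⇒ d_i = −m·d_o.
1/f = 1/d_o + 1/d_i = 1/d_o − 1/(m·d_o) = (1 − 1/m)/d_o, so d_o = f(1 − 1/m) = (696.0)(1 − 1/(+1.4)) = 199 mm.

199 mm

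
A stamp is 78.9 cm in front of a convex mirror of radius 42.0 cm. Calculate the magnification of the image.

f = R/2 = 42.0/2 = 21.00 cm; for a convex mirror, f = -21.00 cm.
1/d_i = 1/f − 1/d_o = 1/(-21.00) − 1/(78.9) = -0.06029, so d_i = -16.59 cm.
m = −d_i/d_o = −(-16.59)/(78.9) = +0.210.
The image is virtual, upright and reduced, behind the mirror.

m = +0.210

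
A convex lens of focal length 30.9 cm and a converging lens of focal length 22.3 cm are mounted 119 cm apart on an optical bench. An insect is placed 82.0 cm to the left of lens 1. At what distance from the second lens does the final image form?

Lens 1: 1/d_i1 = 1/f₁ − 1/d_o1 = 1/(30.9) − 1/(82.0) = 0.02017, so d_i1 = 49.59 cm.
The intermediate image is 49.59 cm to the right of lens 1, which is 119 − (49.59) = 69.41 cm to the left of lens 2, so d_o2 = +69.41 cm.
Lens 2: 1/d_i2 = 1/f₂ − 1/d_o2 = 1/(22.3) − 1/(69.41) = 0.03044, so d_i2 = 32.9 cm.
The final image is real, 32.9 cm to the right of lens 2 (overall magnification ≈ 0.29).

32.9 cm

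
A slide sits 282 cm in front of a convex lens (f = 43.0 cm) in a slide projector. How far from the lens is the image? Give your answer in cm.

Thin-lens equation: 1/d_i = 1/f − 1/d_o = 1/(43.00) − 1/(282) = 0.02326 − 0.003546 = 0.01971, so d_i = 50.7 cm.
The image is real, inverted and reduced, on the far side of the lens.

50.7 cm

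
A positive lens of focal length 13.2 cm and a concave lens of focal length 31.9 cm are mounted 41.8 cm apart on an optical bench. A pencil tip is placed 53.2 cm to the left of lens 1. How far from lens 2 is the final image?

Lens 1: 1/d_i1 = 1/f₁ − 1/d_o1 = 1/(13.2) − 1/(53.2) = 0.05696, so d_i1 = 17.56 cm.
The intermediate image is 17.56 cm to the right of lens 1, which is 41.8 − (17.56) = 24.24 cm to the left of lens 2, so d_o2 = +24.24 cm.
Lens 2 is diverging, so f₂ = −31.9 cm.
Lens 2: 1/d_i2 = 1/f₂ − 1/d_o2 = 1/(-31.9) − 1/(24.24) = -0.07260, so d_i2 = -13.8 cm.
The final image is virtual, 13.8 cm to the left of lens 2 (overall magnification ≈ -0.19).

13.8 cm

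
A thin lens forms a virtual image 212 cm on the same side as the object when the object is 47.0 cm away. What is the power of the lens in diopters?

Virtual image ⇒ d_i = −212 cm.
1/f = 1/d_o + 1/d_i = 1/(47.0) + 1/(-212) = 0.01656 cm⁻¹.
f = 60.39 cm = 0.6039 m, so P = 1/f = +1.66 D.

P = +1.66 D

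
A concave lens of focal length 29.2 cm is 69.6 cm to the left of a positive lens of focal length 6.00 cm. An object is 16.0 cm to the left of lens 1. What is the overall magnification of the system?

m = -0.0524

f₁ = −29.2 cm (diverging).
Lens 1: 1/d_i1 = 1/(-29.2) − 1/(16.0) = -0.09675, so d_i1 = -10.34 cm; m₁ = −d_i1/d_o1 = +0.6462.
d_o2 = 69.6 − (-10.34) = 79.94 cm.
Lens 2: 1/d_i2 = 1/(6.00) − 1/(79.94) = 0.1542, so d_i2 = 6.487 cm; m₂ = −d_i2/d_o2 = -0.08115.
m = m₁·m₂ = (+0.6462)(-0.08115) = -0.0524.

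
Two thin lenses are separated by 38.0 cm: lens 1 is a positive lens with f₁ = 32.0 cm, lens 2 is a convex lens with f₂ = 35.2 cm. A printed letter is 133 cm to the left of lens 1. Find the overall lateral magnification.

m = -0.283

Lens 1: 1/d_i1 = 1/(32.0) − 1/(133) = 0.02373, so d_i1 = 42.14 cm; m₁ = −d_i1/d_o1 = -0.3168.
d_o2 = 38.0 − (42.14) = -4.140 cm (virtual object).
Lens 2: 1/d_i2 = 1/(35.2) − 1/(-4.140) = 0.2700, so d_i2 = 3.704 cm; m₂ = −d_i2/d_o2 = +0.8948.
m = m₁·m₂ = (-0.3168)(+0.8948) = -0.283.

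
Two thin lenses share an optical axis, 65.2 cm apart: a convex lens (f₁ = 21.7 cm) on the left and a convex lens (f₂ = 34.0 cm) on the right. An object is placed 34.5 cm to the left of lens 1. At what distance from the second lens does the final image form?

Lens 1: 1/d_i1 = 1/f₁ − 1/d_o1 = 1/(21.7) − 1/(34.5) = 0.01710, so d_i1 = 58.49 cm.
The intermediate image is 58.49 cm to the right of lens 1, which is 65.2 − (58.49) = 6.710 cm to the left of lens 2, so d_o2 = +6.710 cm.
Lens 2: 1/d_i2 = 1/f₂ − 1/d_o2 = 1/(34.0) − 1/(6.710) = -0.1196, so d_i2 = -8.36 cm.
The final image is virtual, 8.36 cm to the left of lens 2 (overall magnification ≈ -2.1).

8.36 cm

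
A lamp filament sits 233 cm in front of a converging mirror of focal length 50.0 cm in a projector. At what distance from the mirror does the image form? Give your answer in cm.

63.7 cm

Mirror equation: 1/s_i = 1/f − 1/s_o = 1/(50.00) − 1/(233) = 0.02000 − 0.004292 = 0.01571, so s_i = 63.7 cm.
The image is real, inverted and reduced, in front of the mirror.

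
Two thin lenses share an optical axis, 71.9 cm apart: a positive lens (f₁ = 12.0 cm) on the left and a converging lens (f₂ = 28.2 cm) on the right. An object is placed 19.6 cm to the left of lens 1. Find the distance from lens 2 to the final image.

Lens 1: 1/d_i1 = 1/f₁ − 1/d_o1 = 1/(12.0) − 1/(19.6) = 0.03231, so d_i1 = 30.95 cm.
The intermediate image is 30.95 cm to the right of lens 1, which is 71.9 − (30.95) = 40.95 cm to the left of lens 2, so d_o2 = +40.95 cm.
Lens 2: 1/d_i2 = 1/f₂ − 1/d_o2 = 1/(28.2) − 1/(40.95) = 0.01104, so d_i2 = 90.6 cm.
The final image is real, 90.6 cm to the right of lens 2 (overall magnification ≈ 3.5).

90.6 cm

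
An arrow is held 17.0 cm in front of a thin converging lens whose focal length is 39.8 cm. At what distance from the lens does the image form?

29.7 cm

Thin-lens equation: 1/s_i = 1/f − 1/s_o = 1/(39.80) − 1/(17.0) = 0.02513 − 0.05882 = -0.03370, so s_i = -29.7 cm.
The image is virtual, upright and enlarged, on the same side as the object.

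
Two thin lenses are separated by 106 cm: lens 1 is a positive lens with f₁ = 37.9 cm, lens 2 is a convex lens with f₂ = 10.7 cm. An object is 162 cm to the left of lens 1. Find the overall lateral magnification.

m = +0.0713

Lens 1: 1/d_i1 = 1/(37.9) − 1/(162) = 0.02021, so d_i1 = 49.47 cm; m₁ = −d_i1/d_o1 = -0.3054.
d_o2 = 106 − (49.47) = 56.53 cm.
Lens 2: 1/d_i2 = 1/(10.7) − 1/(56.53) = 0.07577, so d_i2 = 13.20 cm; m₂ = −d_i2/d_o2 = -0.2335.
m = m₁·m₂ = (-0.3054)(-0.2335) = +0.0713.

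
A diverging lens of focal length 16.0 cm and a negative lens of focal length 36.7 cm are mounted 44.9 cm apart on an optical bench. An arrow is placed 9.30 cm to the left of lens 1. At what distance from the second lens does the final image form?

Lens 1 is diverging, so f₁ = −16.0 cm.
Lens 1: 1/d_i1 = 1/f₁ − 1/d_o1 = 1/(-16.0) − 1/(9.30) = -0.1700, so d_i1 = -5.881 cm.
The intermediate image is 5.881 cm to the left of lens 1 (virtual), which is 44.9 − (-5.881) = 50.78 cm to the left of lens 2, so d_o2 = +50.78 cm.
Lens 2 is diverging, so f₂ = −36.7 cm.
Lens 2: 1/d_i2 = 1/f₂ − 1/d_o2 = 1/(-36.7) − 1/(50.78) = -0.04694, so d_i2 = -21.3 cm.
The final image is virtual, 21.3 cm to the left of lens 2 (overall magnification ≈ 0.27).

21.3 cm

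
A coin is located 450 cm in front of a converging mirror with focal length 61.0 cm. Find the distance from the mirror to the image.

70.6 cm

Mirror equation: 1/d_i = 1/f − 1/d_o = 1/(61.00) − 1/(450) = 0.01639 − 0.002222 = 0.01417, so d_i = 70.6 cm.
The image is real, inverted and reduced, in front of the mirror.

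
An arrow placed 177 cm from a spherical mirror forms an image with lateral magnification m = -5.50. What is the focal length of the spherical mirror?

m = −d_i/d_o ⇒ d_i = −m·d_o = −(-5.50)·(177) = 973.5 cm.
1/f = 1/d_o + 1/d_i = 1/(177) + 1/(973.5) = 0.006677, so f = 150 cm.
Since f is positive, the spherical mirror is concave.

f = 150 cm (concave)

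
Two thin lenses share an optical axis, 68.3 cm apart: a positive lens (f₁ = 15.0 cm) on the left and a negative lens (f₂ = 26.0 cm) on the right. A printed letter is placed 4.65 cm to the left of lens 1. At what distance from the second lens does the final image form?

Lens 1: 1/d_i1 = 1/f₁ − 1/d_o1 = 1/(15.0) − 1/(4.65) = -0.1484, so d_i1 = -6.739 cm.
The intermediate image is 6.739 cm to the left of lens 1 (virtual), which is 68.3 − (-6.739) = 75.04 cm to the left of lens 2, so d_o2 = +75.04 cm.
Lens 2 is diverging, so f₂ = −26.0 cm.
Lens 2: 1/d_i2 = 1/f₂ − 1/d_o2 = 1/(-26.0) − 1/(75.04) = -0.05179, so d_i2 = -19.3 cm.
The final image is virtual, 19.3 cm to the left of lens 2 (overall magnification ≈ 0.37).

19.3 cm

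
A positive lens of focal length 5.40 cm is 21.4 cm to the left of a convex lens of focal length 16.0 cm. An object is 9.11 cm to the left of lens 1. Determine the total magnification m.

m = -2.96

Lens 1: 1/d_i1 = 1/(5.40) − 1/(9.11) = 0.07542, so d_i1 = 13.26 cm; m₁ = −d_i1/d_o1 = -1.456.
d_o2 = 21.4 − (13.26) = 8.140 cm.
Lens 2: 1/d_i2 = 1/(16.0) − 1/(8.140) = -0.06035, so d_i2 = -16.57 cm; m₂ = −d_i2/d_o2 = +2.036.
m = m₁·m₂ = (-1.456)(+2.036) = -2.96.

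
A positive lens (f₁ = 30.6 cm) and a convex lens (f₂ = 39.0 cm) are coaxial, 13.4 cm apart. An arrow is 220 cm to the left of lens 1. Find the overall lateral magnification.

Lens 1: 1/d_i1 = 1/(30.6) − 1/(220) = 0.02813, so d_i1 = 35.54 cm; m₁ = −d_i1/d_o1 = -0.1615.
d_o2 = 13.4 − (35.54) = -22.14 cm (virtual object).
Lens 2: 1/d_i2 = 1/(39.0) − 1/(-22.14) = 0.07081, so d_i2 = 14.12 cm; m₂ = −d_i2/d_o2 = +0.6379.
m = m₁·m₂ = (-0.1615)(+0.6379) = -0.103.

m = -0.103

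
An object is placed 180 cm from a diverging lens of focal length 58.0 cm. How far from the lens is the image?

For a diverging lens, f = -58.0 cm.
Thin-lens equation: 1/q = 1/f − 1/p = 1/(-58.00) − 1/(180) = -0.01724 − 0.005556 = -0.02280, so q = -43.9 cm.
The image is virtual, upright and reduced, on the same side as the object.

43.9 cm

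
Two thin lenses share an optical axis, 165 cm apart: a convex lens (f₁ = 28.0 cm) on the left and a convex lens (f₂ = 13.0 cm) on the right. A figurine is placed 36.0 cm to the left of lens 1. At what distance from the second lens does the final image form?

Lens 1: 1/d_i1 = 1/f₁ − 1/d_o1 = 1/(28.0) − 1/(36.0) = 0.007937, so d_i1 = 126.0 cm.
The intermediate image is 126.0 cm to the right of lens 1, which is 165 − (126.0) = 39.00 cm to the left of lens 2, so d_o2 = +39.00 cm.
Lens 2: 1/d_i2 = 1/f₂ − 1/d_o2 = 1/(13.0) − 1/(39.00) = 0.05128, so d_i2 = 19.5 cm.
The final image is real, 19.5 cm to the right of lens 2 (overall magnification ≈ 1.8).

19.5 cm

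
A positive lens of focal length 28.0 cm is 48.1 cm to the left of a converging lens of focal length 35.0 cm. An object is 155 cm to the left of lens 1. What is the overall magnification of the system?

m = -0.366

Lens 1: 1/d_i1 = 1/(28.0) − 1/(155) = 0.02926, so d_i1 = 34.17 cm; m₁ = −d_i1/d_o1 = -0.2205.
d_o2 = 48.1 − (34.17) = 13.93 cm.
Lens 2: 1/d_i2 = 1/(35.0) − 1/(13.93) = -0.04322, so d_i2 = -23.14 cm; m₂ = −d_i2/d_o2 = +1.661.
m = m₁·m₂ = (-0.2205)(+1.661) = -0.366.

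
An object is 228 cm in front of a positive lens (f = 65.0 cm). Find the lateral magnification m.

1/d_i = 1/f − 1/d_o = 1/(65.00) − 1/(228) = 0.01100, so d_i = 90.92 cm.
m = −d_i/d_o = −(90.92)/(228) = -0.399.
The image is real, inverted and reduced, on the far side of the lens.

m = -0.399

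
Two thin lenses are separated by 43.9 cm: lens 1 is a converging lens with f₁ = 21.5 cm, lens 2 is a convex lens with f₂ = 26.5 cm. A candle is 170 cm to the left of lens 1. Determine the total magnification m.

m = -0.532

Lens 1: 1/d_i1 = 1/(21.5) − 1/(170) = 0.04063, so d_i1 = 24.61 cm; m₁ = −d_i1/d_o1 = -0.1448.
d_o2 = 43.9 − (24.61) = 19.29 cm.
Lens 2: 1/d_i2 = 1/(26.5) − 1/(19.29) = -0.01410, so d_i2 = -70.90 cm; m₂ = −d_i2/d_o2 = +3.675.
m = m₁·m₂ = (-0.1448)(+3.675) = -0.532.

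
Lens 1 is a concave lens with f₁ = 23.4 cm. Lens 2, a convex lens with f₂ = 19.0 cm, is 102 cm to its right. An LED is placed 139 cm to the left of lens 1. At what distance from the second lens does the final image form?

Lens 1 is diverging, so f₁ = −23.4 cm.
Lens 1: 1/d_i1 = 1/f₁ − 1/d_o1 = 1/(-23.4) − 1/(139) = -0.04993, so d_i1 = -20.03 cm.
The intermediate image is 20.03 cm to the left of lens 1 (virtual), which is 102 − (-20.03) = 122.0 cm to the left of lens 2, so d_o2 = +122.0 cm.
Lens 2: 1/d_i2 = 1/f₂ − 1/d_o2 = 1/(19.0) − 1/(122.0) = 0.04443, so d_i2 = 22.5 cm.
The final image is real, 22.5 cm to the right of lens 2 (overall magnification ≈ -0.027).

22.5 cm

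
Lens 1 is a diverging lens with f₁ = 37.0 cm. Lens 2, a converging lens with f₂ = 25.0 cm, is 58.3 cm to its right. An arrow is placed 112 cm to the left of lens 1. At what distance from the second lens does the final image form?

Lens 1 is diverging, so f₁ = −37.0 cm.
Lens 1: 1/d_i1 = 1/f₁ − 1/d_o1 = 1/(-37.0) − 1/(112) = -0.03596, so d_i1 = -27.81 cm.
The intermediate image is 27.81 cm to the left of lens 1 (virtual), which is 58.3 − (-27.81) = 86.11 cm to the left of lens 2, so d_o2 = +86.11 cm.
Lens 2: 1/d_i2 = 1/f₂ − 1/d_o2 = 1/(25.0) − 1/(86.11) = 0.02839, so d_i2 = 35.2 cm.
The final image is real, 35.2 cm to the right of lens 2 (overall magnification ≈ -0.10).

35.2 cm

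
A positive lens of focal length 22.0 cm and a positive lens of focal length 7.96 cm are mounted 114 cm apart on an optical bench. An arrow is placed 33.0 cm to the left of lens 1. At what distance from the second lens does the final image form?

Lens 1: 1/d_i1 = 1/f₁ − 1/d_o1 = 1/(22.0) − 1/(33.0) = 0.01515, so d_i1 = 66.00 cm.
The intermediate image is 66.00 cm to the right of lens 1, which is 114 − (66.00) = 48.00 cm to the left of lens 2, so d_o2 = +48.00 cm.
Lens 2: 1/d_i2 = 1/f₂ − 1/d_o2 = 1/(7.96) − 1/(48.00) = 0.1048, so d_i2 = 9.54 cm.
The final image is real, 9.54 cm to the right of lens 2 (overall magnification ≈ 0.40).

9.54 cm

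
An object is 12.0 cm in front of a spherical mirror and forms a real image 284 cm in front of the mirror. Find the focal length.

Real image ⇒ d_i = +284 cm.
1/f = 1/d_o + 1/d_i = 1/(12.0) + 1/(284) = 0.08685, so f = 11.5 cm.
Since f is positive, the spherical mirror is concave.

f = 11.5 cm (concave)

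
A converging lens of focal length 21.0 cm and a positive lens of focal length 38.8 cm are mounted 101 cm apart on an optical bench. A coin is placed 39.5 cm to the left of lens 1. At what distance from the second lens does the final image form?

126 cm

Lens 1: 1/d_i1 = 1/f₁ − 1/d_o1 = 1/(21.0) − 1/(39.5) = 0.02230, so d_i1 = 44.84 cm.
The intermediate image is 44.84 cm to the right of lens 1, which is 101 − (44.84) = 56.16 cm to the left of lens 2, so d_o2 = +56.16 cm.
Lens 2: 1/d_i2 = 1/f₂ − 1/d_o2 = 1/(38.8) − 1/(56.16) = 0.007967, so d_i2 = 126 cm.
The final image is real, 126 cm to the right of lens 2 (overall magnification ≈ 2.5).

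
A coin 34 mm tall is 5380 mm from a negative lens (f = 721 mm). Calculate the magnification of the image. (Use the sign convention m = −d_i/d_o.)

m = +0.118

For a negative lens, f = -721 mm.
1/d_i = 1/f − 1/d_o = 1/(-721.0) − 1/(5380) = -0.001573, so d_i = -635.8 mm.
m = −d_i/d_o = −(-635.8)/(5380) = +0.118.
The image is virtual, upright and reduced, on the same side as the object.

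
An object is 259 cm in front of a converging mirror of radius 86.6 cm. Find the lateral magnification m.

f = R/2 = 86.6/2 = 43.30 cm.
1/d_i = 1/f − 1/d_o = 1/(43.30) − 1/(259) = 0.01923, so d_i = 51.99 cm.
m = −d_i/d_o = −(51.99)/(259) = -0.201.
The image is real, inverted and reduced, in front of the mirror.

m = -0.201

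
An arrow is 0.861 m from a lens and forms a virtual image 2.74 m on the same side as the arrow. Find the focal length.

f = 1.26 m (converging)

Virtual image ⇒ d_i = −2.74 m.
1/f = 1/d_o + 1/d_i = 1/(0.861) + 1/(-2.74) = 0.7965, so f = 1.26 m.
Since f is positive, the lens is converging.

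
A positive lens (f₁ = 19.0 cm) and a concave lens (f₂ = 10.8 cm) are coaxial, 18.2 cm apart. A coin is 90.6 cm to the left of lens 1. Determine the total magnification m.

m = -0.578

Lens 1: 1/d_i1 = 1/(19.0) − 1/(90.6) = 0.04159, so d_i1 = 24.04 cm; m₁ = −d_i1/d_o1 = -0.2653.
d_o2 = 18.2 − (24.04) = -5.840 cm (virtual object).
f₂ = −10.8 cm (diverging).
Lens 2: 1/d_i2 = 1/(-10.8) − 1/(-5.840) = 0.07864, so d_i2 = 12.72 cm; m₂ = −d_i2/d_o2 = +2.177.
m = m₁·m₂ = (-0.2653)(+2.177) = -0.578.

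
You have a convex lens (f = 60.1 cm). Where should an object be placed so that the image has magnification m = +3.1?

40.7 cm

m = −d_i/d_o ⇒ d_i = −m·d_o.
1/f = 1/d_o + 1/d_i = 1/d_o − 1/(m·d_o) = (1 − 1/m)/d_o, so d_o = f(1 − 1/m) = (60.10)(1 − 1/(+3.1)) = 40.7 cm.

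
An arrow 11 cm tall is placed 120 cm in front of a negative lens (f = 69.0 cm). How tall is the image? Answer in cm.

For a negative lens, f = -69.0 cm.
1/d_i = 1/f − 1/d_o = 1/(-69.00) − 1/(120) = -0.02283, so d_i = -43.81 cm.
m = −d_i/d_o = +0.3651.
|h_i| = |m|·h_o = 0.3651 × 11 = 4.02 cm. The image is virtual, upright and reduced, on the same side as the object.

4.02 cm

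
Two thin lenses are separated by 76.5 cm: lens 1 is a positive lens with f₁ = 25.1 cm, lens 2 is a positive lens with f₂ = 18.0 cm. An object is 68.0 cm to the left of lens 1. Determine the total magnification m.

Lens 1: 1/d_i1 = 1/(25.1) − 1/(68.0) = 0.02513, so d_i1 = 39.79 cm; m₁ = −d_i1/d_o1 = -0.5851.
d_o2 = 76.5 − (39.79) = 36.71 cm.
Lens 2: 1/d_i2 = 1/(18.0) − 1/(36.71) = 0.02832, so d_i2 = 35.32 cm; m₂ = −d_i2/d_o2 = -0.9621.
m = m₁·m₂ = (-0.5851)(-0.9621) = +0.563.

m = +0.563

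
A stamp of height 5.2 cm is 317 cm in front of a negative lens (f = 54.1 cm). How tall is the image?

0.758 cm

For a negative lens, f = -54.1 cm.
1/d_i = 1/f − 1/d_o = 1/(-54.10) − 1/(317) = -0.02164, so d_i = -46.21 cm.
m = −d_i/d_o = +0.1458.
|h_i| = |m|·h_o = 0.1458 × 5.2 = 0.758 cm. The image is virtual, upright and reduced, on the same side as the object.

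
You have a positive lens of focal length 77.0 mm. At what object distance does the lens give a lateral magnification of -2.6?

m = −d_i/d_o ⇒ d_i = −m·d_o.
1/f = 1/d_o + 1/d_i = 1/d_o − 1/(m·d_o) = (1 − 1/m)/d_o, so d_o = f(1 − 1/m) = (77.00)(1 − 1/(-2.6)) = 107 mm.

107 mm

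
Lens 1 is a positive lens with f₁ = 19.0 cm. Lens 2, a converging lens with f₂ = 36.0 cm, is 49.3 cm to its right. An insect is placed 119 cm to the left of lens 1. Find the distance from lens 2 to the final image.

103 cm

Lens 1: 1/d_i1 = 1/f₁ − 1/d_o1 = 1/(19.0) − 1/(119) = 0.04423, so d_i1 = 22.61 cm.
The intermediate image is 22.61 cm to the right of lens 1, which is 49.3 − (22.61) = 26.69 cm to the left of lens 2, so d_o2 = +26.69 cm.
Lens 2: 1/d_i2 = 1/f₂ − 1/d_o2 = 1/(36.0) − 1/(26.69) = -0.009689, so d_i2 = -103 cm.
The final image is virtual, 103 cm to the left of lens 2 (overall magnification ≈ -0.73).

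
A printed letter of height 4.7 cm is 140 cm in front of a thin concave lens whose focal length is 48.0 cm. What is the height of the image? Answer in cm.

1.20 cm

For a concave lens, f = -48.0 cm.
1/d_i = 1/f − 1/d_o = 1/(-48.00) − 1/(140) = -0.02798, so d_i = -35.74 cm.
m = −d_i/d_o = +0.2553.
|h_i| = |m|·h_o = 0.2553 × 4.7 = 1.20 cm. The image is virtual, upright and reduced, on the same side as the object.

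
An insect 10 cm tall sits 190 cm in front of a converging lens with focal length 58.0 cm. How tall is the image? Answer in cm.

1/d_i = 1/f − 1/d_o = 1/(58.00) − 1/(190) = 0.01198, so d_i = 83.48 cm.
m = −d_i/d_o = -0.4394.
|h_i| = |m|·h_o = 0.4394 × 10 = 4.39 cm. The image is real, inverted and reduced, on the far side of the lens.

4.39 cm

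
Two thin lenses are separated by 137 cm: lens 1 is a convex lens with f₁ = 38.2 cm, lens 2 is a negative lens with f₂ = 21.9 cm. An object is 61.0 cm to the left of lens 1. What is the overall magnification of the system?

m = -0.647

Lens 1: 1/d_i1 = 1/(38.2) − 1/(61.0) = 0.009785, so d_i1 = 102.2 cm; m₁ = −d_i1/d_o1 = -1.675.
d_o2 = 137 − (102.2) = 34.80 cm.
f₂ = −21.9 cm (diverging).
Lens 2: 1/d_i2 = 1/(-21.9) − 1/(34.80) = -0.07440, so d_i2 = -13.44 cm; m₂ = −d_i2/d_o2 = +0.3862.
m = m₁·m₂ = (-1.675)(+0.3862) = -0.647.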